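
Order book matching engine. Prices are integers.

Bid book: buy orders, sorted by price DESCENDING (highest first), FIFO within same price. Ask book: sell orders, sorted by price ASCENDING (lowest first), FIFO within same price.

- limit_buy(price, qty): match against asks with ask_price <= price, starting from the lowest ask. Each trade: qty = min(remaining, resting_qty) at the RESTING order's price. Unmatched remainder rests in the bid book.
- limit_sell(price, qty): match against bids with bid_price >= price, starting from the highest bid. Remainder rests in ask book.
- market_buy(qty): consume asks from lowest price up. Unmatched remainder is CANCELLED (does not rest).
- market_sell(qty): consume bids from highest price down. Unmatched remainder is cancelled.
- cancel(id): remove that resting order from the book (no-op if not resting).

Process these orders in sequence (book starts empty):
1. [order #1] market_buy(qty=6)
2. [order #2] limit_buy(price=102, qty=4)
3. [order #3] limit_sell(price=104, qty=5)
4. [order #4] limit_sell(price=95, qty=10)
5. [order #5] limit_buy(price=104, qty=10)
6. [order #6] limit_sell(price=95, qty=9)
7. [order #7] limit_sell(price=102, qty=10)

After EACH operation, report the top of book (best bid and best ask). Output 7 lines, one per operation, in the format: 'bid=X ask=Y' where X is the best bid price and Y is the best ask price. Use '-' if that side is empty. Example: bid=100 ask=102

After op 1 [order #1] market_buy(qty=6): fills=none; bids=[-] asks=[-]
After op 2 [order #2] limit_buy(price=102, qty=4): fills=none; bids=[#2:4@102] asks=[-]
After op 3 [order #3] limit_sell(price=104, qty=5): fills=none; bids=[#2:4@102] asks=[#3:5@104]
After op 4 [order #4] limit_sell(price=95, qty=10): fills=#2x#4:4@102; bids=[-] asks=[#4:6@95 #3:5@104]
After op 5 [order #5] limit_buy(price=104, qty=10): fills=#5x#4:6@95 #5x#3:4@104; bids=[-] asks=[#3:1@104]
After op 6 [order #6] limit_sell(price=95, qty=9): fills=none; bids=[-] asks=[#6:9@95 #3:1@104]
After op 7 [order #7] limit_sell(price=102, qty=10): fills=none; bids=[-] asks=[#6:9@95 #7:10@102 #3:1@104]

Answer: bid=- ask=-
bid=102 ask=-
bid=102 ask=104
bid=- ask=95
bid=- ask=104
bid=- ask=95
bid=- ask=95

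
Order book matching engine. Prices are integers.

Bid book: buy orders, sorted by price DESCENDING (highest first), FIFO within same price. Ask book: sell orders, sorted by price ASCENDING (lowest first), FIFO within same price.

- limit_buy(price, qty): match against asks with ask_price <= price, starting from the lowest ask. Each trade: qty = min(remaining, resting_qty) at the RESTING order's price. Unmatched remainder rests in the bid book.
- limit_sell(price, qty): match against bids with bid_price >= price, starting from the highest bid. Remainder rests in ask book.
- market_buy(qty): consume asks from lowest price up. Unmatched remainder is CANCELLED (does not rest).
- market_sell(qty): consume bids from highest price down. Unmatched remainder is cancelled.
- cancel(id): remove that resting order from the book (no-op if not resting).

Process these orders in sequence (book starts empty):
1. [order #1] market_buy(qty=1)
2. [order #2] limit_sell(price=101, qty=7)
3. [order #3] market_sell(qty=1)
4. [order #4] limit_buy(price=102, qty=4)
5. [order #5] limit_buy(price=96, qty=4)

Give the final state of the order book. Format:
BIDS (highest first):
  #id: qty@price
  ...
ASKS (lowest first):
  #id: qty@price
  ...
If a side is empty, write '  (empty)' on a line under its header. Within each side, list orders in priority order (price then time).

Answer: BIDS (highest first):
  #5: 4@96
ASKS (lowest first):
  #2: 3@101

Derivation:
After op 1 [order #1] market_buy(qty=1): fills=none; bids=[-] asks=[-]
After op 2 [order #2] limit_sell(price=101, qty=7): fills=none; bids=[-] asks=[#2:7@101]
After op 3 [order #3] market_sell(qty=1): fills=none; bids=[-] asks=[#2:7@101]
After op 4 [order #4] limit_buy(price=102, qty=4): fills=#4x#2:4@101; bids=[-] asks=[#2:3@101]
After op 5 [order #5] limit_buy(price=96, qty=4): fills=none; bids=[#5:4@96] asks=[#2:3@101]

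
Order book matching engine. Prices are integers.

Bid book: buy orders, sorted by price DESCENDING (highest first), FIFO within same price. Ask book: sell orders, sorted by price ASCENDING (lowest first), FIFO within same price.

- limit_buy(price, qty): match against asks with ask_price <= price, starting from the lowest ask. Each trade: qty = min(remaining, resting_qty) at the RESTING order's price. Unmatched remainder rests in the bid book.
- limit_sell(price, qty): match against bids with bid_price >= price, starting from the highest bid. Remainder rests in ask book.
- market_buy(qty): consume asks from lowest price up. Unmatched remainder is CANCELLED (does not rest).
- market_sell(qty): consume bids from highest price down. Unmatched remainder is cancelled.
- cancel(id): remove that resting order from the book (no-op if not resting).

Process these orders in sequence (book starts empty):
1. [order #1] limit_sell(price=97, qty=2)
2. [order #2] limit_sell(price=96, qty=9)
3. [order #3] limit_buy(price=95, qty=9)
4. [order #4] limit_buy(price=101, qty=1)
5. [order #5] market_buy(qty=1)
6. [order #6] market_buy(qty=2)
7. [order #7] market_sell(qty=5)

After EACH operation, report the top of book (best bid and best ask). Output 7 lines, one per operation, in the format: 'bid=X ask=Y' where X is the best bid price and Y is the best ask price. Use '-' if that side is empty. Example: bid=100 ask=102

Answer: bid=- ask=97
bid=- ask=96
bid=95 ask=96
bid=95 ask=96
bid=95 ask=96
bid=95 ask=96
bid=95 ask=96

Derivation:
After op 1 [order #1] limit_sell(price=97, qty=2): fills=none; bids=[-] asks=[#1:2@97]
After op 2 [order #2] limit_sell(price=96, qty=9): fills=none; bids=[-] asks=[#2:9@96 #1:2@97]
After op 3 [order #3] limit_buy(price=95, qty=9): fills=none; bids=[#3:9@95] asks=[#2:9@96 #1:2@97]
After op 4 [order #4] limit_buy(price=101, qty=1): fills=#4x#2:1@96; bids=[#3:9@95] asks=[#2:8@96 #1:2@97]
After op 5 [order #5] market_buy(qty=1): fills=#5x#2:1@96; bids=[#3:9@95] asks=[#2:7@96 #1:2@97]
After op 6 [order #6] market_buy(qty=2): fills=#6x#2:2@96; bids=[#3:9@95] asks=[#2:5@96 #1:2@97]
After op 7 [order #7] market_sell(qty=5): fills=#3x#7:5@95; bids=[#3:4@95] asks=[#2:5@96 #1:2@97]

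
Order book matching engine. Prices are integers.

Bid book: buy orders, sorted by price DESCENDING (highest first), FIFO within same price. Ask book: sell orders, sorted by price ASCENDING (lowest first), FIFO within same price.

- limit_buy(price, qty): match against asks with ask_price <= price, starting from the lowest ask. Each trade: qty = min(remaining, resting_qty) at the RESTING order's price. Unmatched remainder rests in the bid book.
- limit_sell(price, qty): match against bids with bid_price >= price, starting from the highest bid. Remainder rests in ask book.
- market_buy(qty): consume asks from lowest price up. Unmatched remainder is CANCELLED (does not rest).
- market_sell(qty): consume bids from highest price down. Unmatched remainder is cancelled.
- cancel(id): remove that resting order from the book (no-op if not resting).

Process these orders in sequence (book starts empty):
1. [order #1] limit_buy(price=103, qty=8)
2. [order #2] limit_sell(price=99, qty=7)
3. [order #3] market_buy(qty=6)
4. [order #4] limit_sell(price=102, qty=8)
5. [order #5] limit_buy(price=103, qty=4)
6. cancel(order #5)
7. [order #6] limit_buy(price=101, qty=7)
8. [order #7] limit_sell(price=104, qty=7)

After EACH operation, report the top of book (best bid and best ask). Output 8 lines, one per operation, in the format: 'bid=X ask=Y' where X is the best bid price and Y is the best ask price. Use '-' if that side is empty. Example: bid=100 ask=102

Answer: bid=103 ask=-
bid=103 ask=-
bid=103 ask=-
bid=- ask=102
bid=- ask=102
bid=- ask=102
bid=101 ask=102
bid=101 ask=102

Derivation:
After op 1 [order #1] limit_buy(price=103, qty=8): fills=none; bids=[#1:8@103] asks=[-]
After op 2 [order #2] limit_sell(price=99, qty=7): fills=#1x#2:7@103; bids=[#1:1@103] asks=[-]
After op 3 [order #3] market_buy(qty=6): fills=none; bids=[#1:1@103] asks=[-]
After op 4 [order #4] limit_sell(price=102, qty=8): fills=#1x#4:1@103; bids=[-] asks=[#4:7@102]
After op 5 [order #5] limit_buy(price=103, qty=4): fills=#5x#4:4@102; bids=[-] asks=[#4:3@102]
After op 6 cancel(order #5): fills=none; bids=[-] asks=[#4:3@102]
After op 7 [order #6] limit_buy(price=101, qty=7): fills=none; bids=[#6:7@101] asks=[#4:3@102]
After op 8 [order #7] limit_sell(price=104, qty=7): fills=none; bids=[#6:7@101] asks=[#4:3@102 #7:7@104]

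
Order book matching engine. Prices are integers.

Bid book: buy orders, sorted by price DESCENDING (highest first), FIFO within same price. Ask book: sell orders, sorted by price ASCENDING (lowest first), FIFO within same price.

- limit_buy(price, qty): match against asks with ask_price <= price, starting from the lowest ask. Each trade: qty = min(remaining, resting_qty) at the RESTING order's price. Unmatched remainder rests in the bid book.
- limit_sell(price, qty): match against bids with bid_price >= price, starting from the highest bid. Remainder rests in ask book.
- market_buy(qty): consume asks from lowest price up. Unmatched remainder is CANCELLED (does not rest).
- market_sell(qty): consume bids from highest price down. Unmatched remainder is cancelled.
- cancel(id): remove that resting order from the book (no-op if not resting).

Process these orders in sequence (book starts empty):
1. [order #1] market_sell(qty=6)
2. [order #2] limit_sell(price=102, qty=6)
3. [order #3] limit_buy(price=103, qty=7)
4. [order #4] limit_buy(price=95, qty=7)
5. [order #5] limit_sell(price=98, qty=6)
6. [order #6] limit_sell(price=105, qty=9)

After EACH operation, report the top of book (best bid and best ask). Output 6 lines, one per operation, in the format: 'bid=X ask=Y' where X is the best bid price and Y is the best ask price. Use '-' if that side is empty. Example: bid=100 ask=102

After op 1 [order #1] market_sell(qty=6): fills=none; bids=[-] asks=[-]
After op 2 [order #2] limit_sell(price=102, qty=6): fills=none; bids=[-] asks=[#2:6@102]
After op 3 [order #3] limit_buy(price=103, qty=7): fills=#3x#2:6@102; bids=[#3:1@103] asks=[-]
After op 4 [order #4] limit_buy(price=95, qty=7): fills=none; bids=[#3:1@103 #4:7@95] asks=[-]
After op 5 [order #5] limit_sell(price=98, qty=6): fills=#3x#5:1@103; bids=[#4:7@95] asks=[#5:5@98]
After op 6 [order #6] limit_sell(price=105, qty=9): fills=none; bids=[#4:7@95] asks=[#5:5@98 #6:9@105]

Answer: bid=- ask=-
bid=- ask=102
bid=103 ask=-
bid=103 ask=-
bid=95 ask=98
bid=95 ask=98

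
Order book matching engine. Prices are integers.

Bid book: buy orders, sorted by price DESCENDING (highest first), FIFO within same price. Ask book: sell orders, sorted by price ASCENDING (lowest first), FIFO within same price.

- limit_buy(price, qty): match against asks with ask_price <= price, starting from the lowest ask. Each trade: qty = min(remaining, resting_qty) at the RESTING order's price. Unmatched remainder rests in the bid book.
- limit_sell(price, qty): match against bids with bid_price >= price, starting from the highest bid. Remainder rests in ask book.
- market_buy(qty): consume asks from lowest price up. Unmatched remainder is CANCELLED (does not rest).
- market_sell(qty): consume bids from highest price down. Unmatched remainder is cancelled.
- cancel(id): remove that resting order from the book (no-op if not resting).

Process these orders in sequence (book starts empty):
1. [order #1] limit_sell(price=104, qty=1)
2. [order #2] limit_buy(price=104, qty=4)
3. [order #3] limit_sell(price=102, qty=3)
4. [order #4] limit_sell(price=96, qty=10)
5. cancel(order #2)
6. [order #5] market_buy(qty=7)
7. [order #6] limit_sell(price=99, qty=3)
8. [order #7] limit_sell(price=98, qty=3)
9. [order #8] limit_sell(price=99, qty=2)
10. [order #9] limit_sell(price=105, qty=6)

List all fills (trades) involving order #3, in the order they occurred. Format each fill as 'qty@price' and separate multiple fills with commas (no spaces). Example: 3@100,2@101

After op 1 [order #1] limit_sell(price=104, qty=1): fills=none; bids=[-] asks=[#1:1@104]
After op 2 [order #2] limit_buy(price=104, qty=4): fills=#2x#1:1@104; bids=[#2:3@104] asks=[-]
After op 3 [order #3] limit_sell(price=102, qty=3): fills=#2x#3:3@104; bids=[-] asks=[-]
After op 4 [order #4] limit_sell(price=96, qty=10): fills=none; bids=[-] asks=[#4:10@96]
After op 5 cancel(order #2): fills=none; bids=[-] asks=[#4:10@96]
After op 6 [order #5] market_buy(qty=7): fills=#5x#4:7@96; bids=[-] asks=[#4:3@96]
After op 7 [order #6] limit_sell(price=99, qty=3): fills=none; bids=[-] asks=[#4:3@96 #6:3@99]
After op 8 [order #7] limit_sell(price=98, qty=3): fills=none; bids=[-] asks=[#4:3@96 #7:3@98 #6:3@99]
After op 9 [order #8] limit_sell(price=99, qty=2): fills=none; bids=[-] asks=[#4:3@96 #7:3@98 #6:3@99 #8:2@99]
After op 10 [order #9] limit_sell(price=105, qty=6): fills=none; bids=[-] asks=[#4:3@96 #7:3@98 #6:3@99 #8:2@99 #9:6@105]

Answer: 3@104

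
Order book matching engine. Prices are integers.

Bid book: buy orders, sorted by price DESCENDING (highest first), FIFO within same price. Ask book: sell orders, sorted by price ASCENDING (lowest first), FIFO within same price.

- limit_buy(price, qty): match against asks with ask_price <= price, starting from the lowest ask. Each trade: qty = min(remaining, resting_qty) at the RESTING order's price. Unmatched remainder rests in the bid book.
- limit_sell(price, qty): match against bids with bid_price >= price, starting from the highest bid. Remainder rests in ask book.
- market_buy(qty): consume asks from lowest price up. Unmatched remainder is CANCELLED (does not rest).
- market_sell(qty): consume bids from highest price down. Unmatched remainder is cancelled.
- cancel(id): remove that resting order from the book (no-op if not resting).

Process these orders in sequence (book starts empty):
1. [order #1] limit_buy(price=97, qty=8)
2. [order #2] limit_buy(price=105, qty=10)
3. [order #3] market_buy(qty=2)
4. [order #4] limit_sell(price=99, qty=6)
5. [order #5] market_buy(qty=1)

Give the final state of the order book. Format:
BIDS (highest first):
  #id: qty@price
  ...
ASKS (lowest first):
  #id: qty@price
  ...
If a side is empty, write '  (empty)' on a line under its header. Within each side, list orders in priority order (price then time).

Answer: BIDS (highest first):
  #2: 4@105
  #1: 8@97
ASKS (lowest first):
  (empty)

Derivation:
After op 1 [order #1] limit_buy(price=97, qty=8): fills=none; bids=[#1:8@97] asks=[-]
After op 2 [order #2] limit_buy(price=105, qty=10): fills=none; bids=[#2:10@105 #1:8@97] asks=[-]
After op 3 [order #3] market_buy(qty=2): fills=none; bids=[#2:10@105 #1:8@97] asks=[-]
After op 4 [order #4] limit_sell(price=99, qty=6): fills=#2x#4:6@105; bids=[#2:4@105 #1:8@97] asks=[-]
After op 5 [order #5] market_buy(qty=1): fills=none; bids=[#2:4@105 #1:8@97] asks=[-]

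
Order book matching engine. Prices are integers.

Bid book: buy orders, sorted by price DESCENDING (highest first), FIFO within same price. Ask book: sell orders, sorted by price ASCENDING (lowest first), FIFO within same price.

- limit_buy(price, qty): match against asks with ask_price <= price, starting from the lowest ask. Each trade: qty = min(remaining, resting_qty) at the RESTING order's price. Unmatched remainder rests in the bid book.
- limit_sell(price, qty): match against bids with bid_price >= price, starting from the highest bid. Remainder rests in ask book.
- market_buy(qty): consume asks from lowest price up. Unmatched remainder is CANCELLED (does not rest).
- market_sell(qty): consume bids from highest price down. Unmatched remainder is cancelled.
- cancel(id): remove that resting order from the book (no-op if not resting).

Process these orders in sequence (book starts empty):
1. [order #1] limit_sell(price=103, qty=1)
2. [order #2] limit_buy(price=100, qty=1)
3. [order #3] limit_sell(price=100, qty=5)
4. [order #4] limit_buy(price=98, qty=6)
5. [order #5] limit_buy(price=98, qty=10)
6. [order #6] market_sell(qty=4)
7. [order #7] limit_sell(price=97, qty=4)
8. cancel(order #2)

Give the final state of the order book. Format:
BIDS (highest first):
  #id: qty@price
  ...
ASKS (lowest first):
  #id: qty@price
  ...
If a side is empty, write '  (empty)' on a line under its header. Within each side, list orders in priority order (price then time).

Answer: BIDS (highest first):
  #5: 8@98
ASKS (lowest first):
  #3: 4@100
  #1: 1@103

Derivation:
After op 1 [order #1] limit_sell(price=103, qty=1): fills=none; bids=[-] asks=[#1:1@103]
After op 2 [order #2] limit_buy(price=100, qty=1): fills=none; bids=[#2:1@100] asks=[#1:1@103]
After op 3 [order #3] limit_sell(price=100, qty=5): fills=#2x#3:1@100; bids=[-] asks=[#3:4@100 #1:1@103]
After op 4 [order #4] limit_buy(price=98, qty=6): fills=none; bids=[#4:6@98] asks=[#3:4@100 #1:1@103]
After op 5 [order #5] limit_buy(price=98, qty=10): fills=none; bids=[#4:6@98 #5:10@98] asks=[#3:4@100 #1:1@103]
After op 6 [order #6] market_sell(qty=4): fills=#4x#6:4@98; bids=[#4:2@98 #5:10@98] asks=[#3:4@100 #1:1@103]
After op 7 [order #7] limit_sell(price=97, qty=4): fills=#4x#7:2@98 #5x#7:2@98; bids=[#5:8@98] asks=[#3:4@100 #1:1@103]
After op 8 cancel(order #2): fills=none; bids=[#5:8@98] asks=[#3:4@100 #1:1@103]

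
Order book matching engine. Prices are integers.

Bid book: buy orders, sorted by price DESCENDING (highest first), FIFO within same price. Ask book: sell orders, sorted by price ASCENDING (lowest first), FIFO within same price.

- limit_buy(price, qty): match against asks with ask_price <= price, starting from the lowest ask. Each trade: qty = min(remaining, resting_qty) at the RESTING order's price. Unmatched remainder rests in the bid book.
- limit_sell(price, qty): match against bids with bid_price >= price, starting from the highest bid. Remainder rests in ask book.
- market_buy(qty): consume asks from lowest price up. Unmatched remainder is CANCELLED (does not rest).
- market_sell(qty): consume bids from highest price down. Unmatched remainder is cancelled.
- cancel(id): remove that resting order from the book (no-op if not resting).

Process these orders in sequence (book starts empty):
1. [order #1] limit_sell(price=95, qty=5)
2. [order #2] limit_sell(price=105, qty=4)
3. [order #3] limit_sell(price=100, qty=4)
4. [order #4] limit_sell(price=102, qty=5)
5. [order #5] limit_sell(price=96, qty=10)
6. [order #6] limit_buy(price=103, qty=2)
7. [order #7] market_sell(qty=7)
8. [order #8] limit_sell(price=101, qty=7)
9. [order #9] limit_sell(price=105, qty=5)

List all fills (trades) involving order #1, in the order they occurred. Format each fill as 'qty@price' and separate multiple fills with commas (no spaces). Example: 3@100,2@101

Answer: 2@95

Derivation:
After op 1 [order #1] limit_sell(price=95, qty=5): fills=none; bids=[-] asks=[#1:5@95]
After op 2 [order #2] limit_sell(price=105, qty=4): fills=none; bids=[-] asks=[#1:5@95 #2:4@105]
After op 3 [order #3] limit_sell(price=100, qty=4): fills=none; bids=[-] asks=[#1:5@95 #3:4@100 #2:4@105]
After op 4 [order #4] limit_sell(price=102, qty=5): fills=none; bids=[-] asks=[#1:5@95 #3:4@100 #4:5@102 #2:4@105]
After op 5 [order #5] limit_sell(price=96, qty=10): fills=none; bids=[-] asks=[#1:5@95 #5:10@96 #3:4@100 #4:5@102 #2:4@105]
After op 6 [order #6] limit_buy(price=103, qty=2): fills=#6x#1:2@95; bids=[-] asks=[#1:3@95 #5:10@96 #3:4@100 #4:5@102 #2:4@105]
After op 7 [order #7] market_sell(qty=7): fills=none; bids=[-] asks=[#1:3@95 #5:10@96 #3:4@100 #4:5@102 #2:4@105]
After op 8 [order #8] limit_sell(price=101, qty=7): fills=none; bids=[-] asks=[#1:3@95 #5:10@96 #3:4@100 #8:7@101 #4:5@102 #2:4@105]
After op 9 [order #9] limit_sell(price=105, qty=5): fills=none; bids=[-] asks=[#1:3@95 #5:10@96 #3:4@100 #8:7@101 #4:5@102 #2:4@105 #9:5@105]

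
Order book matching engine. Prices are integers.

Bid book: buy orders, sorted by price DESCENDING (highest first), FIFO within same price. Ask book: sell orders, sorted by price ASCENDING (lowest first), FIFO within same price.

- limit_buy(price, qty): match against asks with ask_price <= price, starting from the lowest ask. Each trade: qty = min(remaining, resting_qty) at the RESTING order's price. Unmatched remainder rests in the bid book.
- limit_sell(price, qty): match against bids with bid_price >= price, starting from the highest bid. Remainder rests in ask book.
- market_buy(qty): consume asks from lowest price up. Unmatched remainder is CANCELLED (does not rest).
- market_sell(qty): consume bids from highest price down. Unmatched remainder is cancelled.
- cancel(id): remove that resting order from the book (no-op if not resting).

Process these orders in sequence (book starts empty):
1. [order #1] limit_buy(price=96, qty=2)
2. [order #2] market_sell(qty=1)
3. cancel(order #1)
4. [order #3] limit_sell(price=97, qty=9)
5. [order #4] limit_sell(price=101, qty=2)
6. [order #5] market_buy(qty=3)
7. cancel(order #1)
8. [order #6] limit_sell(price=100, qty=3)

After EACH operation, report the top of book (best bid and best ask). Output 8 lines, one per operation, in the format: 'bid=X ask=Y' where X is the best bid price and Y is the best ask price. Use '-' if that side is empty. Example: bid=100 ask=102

After op 1 [order #1] limit_buy(price=96, qty=2): fills=none; bids=[#1:2@96] asks=[-]
After op 2 [order #2] market_sell(qty=1): fills=#1x#2:1@96; bids=[#1:1@96] asks=[-]
After op 3 cancel(order #1): fills=none; bids=[-] asks=[-]
After op 4 [order #3] limit_sell(price=97, qty=9): fills=none; bids=[-] asks=[#3:9@97]
After op 5 [order #4] limit_sell(price=101, qty=2): fills=none; bids=[-] asks=[#3:9@97 #4:2@101]
After op 6 [order #5] market_buy(qty=3): fills=#5x#3:3@97; bids=[-] asks=[#3:6@97 #4:2@101]
After op 7 cancel(order #1): fills=none; bids=[-] asks=[#3:6@97 #4:2@101]
After op 8 [order #6] limit_sell(price=100, qty=3): fills=none; bids=[-] asks=[#3:6@97 #6:3@100 #4:2@101]

Answer: bid=96 ask=-
bid=96 ask=-
bid=- ask=-
bid=- ask=97
bid=- ask=97
bid=- ask=97
bid=- ask=97
bid=- ask=97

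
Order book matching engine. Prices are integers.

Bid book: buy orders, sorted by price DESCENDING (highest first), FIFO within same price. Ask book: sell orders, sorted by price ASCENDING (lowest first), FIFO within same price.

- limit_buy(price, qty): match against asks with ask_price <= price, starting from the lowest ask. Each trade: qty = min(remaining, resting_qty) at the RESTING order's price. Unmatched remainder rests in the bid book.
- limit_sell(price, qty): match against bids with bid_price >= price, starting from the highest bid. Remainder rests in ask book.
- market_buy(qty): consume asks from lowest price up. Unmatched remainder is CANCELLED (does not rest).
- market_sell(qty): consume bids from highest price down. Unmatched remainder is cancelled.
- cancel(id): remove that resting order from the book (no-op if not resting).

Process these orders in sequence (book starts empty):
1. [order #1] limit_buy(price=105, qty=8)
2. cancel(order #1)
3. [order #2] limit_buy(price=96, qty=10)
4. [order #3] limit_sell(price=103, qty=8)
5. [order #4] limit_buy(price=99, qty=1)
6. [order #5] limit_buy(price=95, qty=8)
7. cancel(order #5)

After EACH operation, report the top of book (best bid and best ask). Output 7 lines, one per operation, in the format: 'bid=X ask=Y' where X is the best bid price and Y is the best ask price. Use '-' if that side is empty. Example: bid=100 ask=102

After op 1 [order #1] limit_buy(price=105, qty=8): fills=none; bids=[#1:8@105] asks=[-]
After op 2 cancel(order #1): fills=none; bids=[-] asks=[-]
After op 3 [order #2] limit_buy(price=96, qty=10): fills=none; bids=[#2:10@96] asks=[-]
After op 4 [order #3] limit_sell(price=103, qty=8): fills=none; bids=[#2:10@96] asks=[#3:8@103]
After op 5 [order #4] limit_buy(price=99, qty=1): fills=none; bids=[#4:1@99 #2:10@96] asks=[#3:8@103]
After op 6 [order #5] limit_buy(price=95, qty=8): fills=none; bids=[#4:1@99 #2:10@96 #5:8@95] asks=[#3:8@103]
After op 7 cancel(order #5): fills=none; bids=[#4:1@99 #2:10@96] asks=[#3:8@103]

Answer: bid=105 ask=-
bid=- ask=-
bid=96 ask=-
bid=96 ask=103
bid=99 ask=103
bid=99 ask=103
bid=99 ask=103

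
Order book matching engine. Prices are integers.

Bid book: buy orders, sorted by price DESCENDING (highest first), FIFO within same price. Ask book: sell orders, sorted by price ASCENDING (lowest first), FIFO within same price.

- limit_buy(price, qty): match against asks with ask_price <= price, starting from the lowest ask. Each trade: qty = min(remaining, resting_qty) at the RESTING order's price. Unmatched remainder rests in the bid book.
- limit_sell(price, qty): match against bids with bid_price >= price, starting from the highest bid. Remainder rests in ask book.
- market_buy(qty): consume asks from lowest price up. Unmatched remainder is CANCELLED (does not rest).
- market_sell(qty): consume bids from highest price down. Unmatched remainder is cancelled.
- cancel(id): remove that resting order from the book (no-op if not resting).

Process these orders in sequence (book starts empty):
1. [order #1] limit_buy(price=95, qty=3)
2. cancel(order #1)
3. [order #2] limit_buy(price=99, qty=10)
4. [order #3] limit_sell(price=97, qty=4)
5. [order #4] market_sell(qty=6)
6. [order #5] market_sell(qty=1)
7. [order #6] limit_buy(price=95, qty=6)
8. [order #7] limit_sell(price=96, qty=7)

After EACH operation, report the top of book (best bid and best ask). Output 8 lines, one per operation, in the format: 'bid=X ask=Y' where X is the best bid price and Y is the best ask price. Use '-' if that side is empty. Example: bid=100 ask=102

Answer: bid=95 ask=-
bid=- ask=-
bid=99 ask=-
bid=99 ask=-
bid=- ask=-
bid=- ask=-
bid=95 ask=-
bid=95 ask=96

Derivation:
After op 1 [order #1] limit_buy(price=95, qty=3): fills=none; bids=[#1:3@95] asks=[-]
After op 2 cancel(order #1): fills=none; bids=[-] asks=[-]
After op 3 [order #2] limit_buy(price=99, qty=10): fills=none; bids=[#2:10@99] asks=[-]
After op 4 [order #3] limit_sell(price=97, qty=4): fills=#2x#3:4@99; bids=[#2:6@99] asks=[-]
After op 5 [order #4] market_sell(qty=6): fills=#2x#4:6@99; bids=[-] asks=[-]
After op 6 [order #5] market_sell(qty=1): fills=none; bids=[-] asks=[-]
After op 7 [order #6] limit_buy(price=95, qty=6): fills=none; bids=[#6:6@95] asks=[-]
After op 8 [order #7] limit_sell(price=96, qty=7): fills=none; bids=[#6:6@95] asks=[#7:7@96]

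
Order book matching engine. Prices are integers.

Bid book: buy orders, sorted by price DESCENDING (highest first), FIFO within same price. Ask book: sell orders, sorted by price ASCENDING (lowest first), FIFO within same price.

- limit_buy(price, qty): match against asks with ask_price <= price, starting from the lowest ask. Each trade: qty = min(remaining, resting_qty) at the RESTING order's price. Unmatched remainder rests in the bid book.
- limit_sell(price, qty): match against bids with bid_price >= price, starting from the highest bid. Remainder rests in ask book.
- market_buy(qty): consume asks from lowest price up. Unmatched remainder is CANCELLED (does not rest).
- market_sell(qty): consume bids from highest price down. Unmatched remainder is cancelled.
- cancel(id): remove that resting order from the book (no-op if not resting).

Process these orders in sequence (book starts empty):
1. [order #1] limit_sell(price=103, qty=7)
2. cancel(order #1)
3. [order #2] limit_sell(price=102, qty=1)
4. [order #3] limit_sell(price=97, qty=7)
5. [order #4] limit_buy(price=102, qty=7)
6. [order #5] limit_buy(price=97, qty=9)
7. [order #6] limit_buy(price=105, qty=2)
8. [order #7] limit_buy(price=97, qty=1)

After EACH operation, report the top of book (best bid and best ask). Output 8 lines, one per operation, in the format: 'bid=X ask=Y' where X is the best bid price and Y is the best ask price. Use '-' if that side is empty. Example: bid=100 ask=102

Answer: bid=- ask=103
bid=- ask=-
bid=- ask=102
bid=- ask=97
bid=- ask=102
bid=97 ask=102
bid=105 ask=-
bid=105 ask=-

Derivation:
After op 1 [order #1] limit_sell(price=103, qty=7): fills=none; bids=[-] asks=[#1:7@103]
After op 2 cancel(order #1): fills=none; bids=[-] asks=[-]
After op 3 [order #2] limit_sell(price=102, qty=1): fills=none; bids=[-] asks=[#2:1@102]
After op 4 [order #3] limit_sell(price=97, qty=7): fills=none; bids=[-] asks=[#3:7@97 #2:1@102]
After op 5 [order #4] limit_buy(price=102, qty=7): fills=#4x#3:7@97; bids=[-] asks=[#2:1@102]
After op 6 [order #5] limit_buy(price=97, qty=9): fills=none; bids=[#5:9@97] asks=[#2:1@102]
After op 7 [order #6] limit_buy(price=105, qty=2): fills=#6x#2:1@102; bids=[#6:1@105 #5:9@97] asks=[-]
After op 8 [order #7] limit_buy(price=97, qty=1): fills=none; bids=[#6:1@105 #5:9@97 #7:1@97] asks=[-]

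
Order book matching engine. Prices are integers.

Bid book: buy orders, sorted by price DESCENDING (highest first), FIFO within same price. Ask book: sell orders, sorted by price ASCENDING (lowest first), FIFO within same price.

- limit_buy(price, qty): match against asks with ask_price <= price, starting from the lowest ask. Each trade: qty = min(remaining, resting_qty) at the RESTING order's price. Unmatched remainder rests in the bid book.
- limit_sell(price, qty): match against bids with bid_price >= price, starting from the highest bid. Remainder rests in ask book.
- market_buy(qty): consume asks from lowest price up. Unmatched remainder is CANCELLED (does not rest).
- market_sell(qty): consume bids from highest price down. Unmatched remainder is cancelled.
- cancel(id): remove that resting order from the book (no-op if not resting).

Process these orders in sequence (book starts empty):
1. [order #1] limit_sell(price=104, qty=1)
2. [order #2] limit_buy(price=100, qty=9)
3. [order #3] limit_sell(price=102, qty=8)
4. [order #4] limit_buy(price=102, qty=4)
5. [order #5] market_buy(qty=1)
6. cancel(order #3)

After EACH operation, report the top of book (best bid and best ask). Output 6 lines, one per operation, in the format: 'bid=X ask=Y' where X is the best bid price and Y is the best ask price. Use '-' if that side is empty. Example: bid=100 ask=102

After op 1 [order #1] limit_sell(price=104, qty=1): fills=none; bids=[-] asks=[#1:1@104]
After op 2 [order #2] limit_buy(price=100, qty=9): fills=none; bids=[#2:9@100] asks=[#1:1@104]
After op 3 [order #3] limit_sell(price=102, qty=8): fills=none; bids=[#2:9@100] asks=[#3:8@102 #1:1@104]
After op 4 [order #4] limit_buy(price=102, qty=4): fills=#4x#3:4@102; bids=[#2:9@100] asks=[#3:4@102 #1:1@104]
After op 5 [order #5] market_buy(qty=1): fills=#5x#3:1@102; bids=[#2:9@100] asks=[#3:3@102 #1:1@104]
After op 6 cancel(order #3): fills=none; bids=[#2:9@100] asks=[#1:1@104]

Answer: bid=- ask=104
bid=100 ask=104
bid=100 ask=102
bid=100 ask=102
bid=100 ask=102
bid=100 ask=104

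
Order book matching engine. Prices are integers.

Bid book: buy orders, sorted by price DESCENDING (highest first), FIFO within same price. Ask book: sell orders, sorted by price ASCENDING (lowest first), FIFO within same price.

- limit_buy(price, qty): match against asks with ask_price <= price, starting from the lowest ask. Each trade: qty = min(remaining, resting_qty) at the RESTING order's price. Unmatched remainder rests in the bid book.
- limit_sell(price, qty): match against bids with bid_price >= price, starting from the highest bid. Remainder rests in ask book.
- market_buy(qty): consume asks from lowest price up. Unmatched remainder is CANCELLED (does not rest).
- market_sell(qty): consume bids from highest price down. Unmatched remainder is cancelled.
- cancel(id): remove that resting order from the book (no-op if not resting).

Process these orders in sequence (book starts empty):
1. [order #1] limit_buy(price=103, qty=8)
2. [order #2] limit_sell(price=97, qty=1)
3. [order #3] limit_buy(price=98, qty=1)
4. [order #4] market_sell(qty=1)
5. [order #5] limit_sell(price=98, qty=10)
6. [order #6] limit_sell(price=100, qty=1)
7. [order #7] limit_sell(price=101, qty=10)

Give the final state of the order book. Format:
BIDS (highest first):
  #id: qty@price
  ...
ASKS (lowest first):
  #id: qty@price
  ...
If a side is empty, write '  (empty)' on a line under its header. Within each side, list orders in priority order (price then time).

Answer: BIDS (highest first):
  (empty)
ASKS (lowest first):
  #5: 3@98
  #6: 1@100
  #7: 10@101

Derivation:
After op 1 [order #1] limit_buy(price=103, qty=8): fills=none; bids=[#1:8@103] asks=[-]
After op 2 [order #2] limit_sell(price=97, qty=1): fills=#1x#2:1@103; bids=[#1:7@103] asks=[-]
After op 3 [order #3] limit_buy(price=98, qty=1): fills=none; bids=[#1:7@103 #3:1@98] asks=[-]
After op 4 [order #4] market_sell(qty=1): fills=#1x#4:1@103; bids=[#1:6@103 #3:1@98] asks=[-]
After op 5 [order #5] limit_sell(price=98, qty=10): fills=#1x#5:6@103 #3x#5:1@98; bids=[-] asks=[#5:3@98]
After op 6 [order #6] limit_sell(price=100, qty=1): fills=none; bids=[-] asks=[#5:3@98 #6:1@100]
After op 7 [order #7] limit_sell(price=101, qty=10): fills=none; bids=[-] asks=[#5:3@98 #6:1@100 #7:10@101]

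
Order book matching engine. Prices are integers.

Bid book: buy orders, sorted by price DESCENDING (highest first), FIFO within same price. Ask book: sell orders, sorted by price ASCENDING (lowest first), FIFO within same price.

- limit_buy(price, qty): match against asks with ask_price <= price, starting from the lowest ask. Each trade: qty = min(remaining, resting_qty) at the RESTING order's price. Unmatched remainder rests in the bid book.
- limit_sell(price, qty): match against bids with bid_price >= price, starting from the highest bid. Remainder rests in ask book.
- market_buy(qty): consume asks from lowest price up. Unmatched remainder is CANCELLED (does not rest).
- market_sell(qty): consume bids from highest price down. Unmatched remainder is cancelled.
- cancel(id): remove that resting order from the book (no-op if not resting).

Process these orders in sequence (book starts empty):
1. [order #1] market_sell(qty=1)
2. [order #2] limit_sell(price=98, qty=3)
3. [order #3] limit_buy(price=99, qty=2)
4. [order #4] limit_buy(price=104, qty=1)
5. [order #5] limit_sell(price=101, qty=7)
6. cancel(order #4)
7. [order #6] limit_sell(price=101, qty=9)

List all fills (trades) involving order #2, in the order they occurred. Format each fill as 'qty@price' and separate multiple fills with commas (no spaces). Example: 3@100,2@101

After op 1 [order #1] market_sell(qty=1): fills=none; bids=[-] asks=[-]
After op 2 [order #2] limit_sell(price=98, qty=3): fills=none; bids=[-] asks=[#2:3@98]
After op 3 [order #3] limit_buy(price=99, qty=2): fills=#3x#2:2@98; bids=[-] asks=[#2:1@98]
After op 4 [order #4] limit_buy(price=104, qty=1): fills=#4x#2:1@98; bids=[-] asks=[-]
After op 5 [order #5] limit_sell(price=101, qty=7): fills=none; bids=[-] asks=[#5:7@101]
After op 6 cancel(order #4): fills=none; bids=[-] asks=[#5:7@101]
After op 7 [order #6] limit_sell(price=101, qty=9): fills=none; bids=[-] asks=[#5:7@101 #6:9@101]

Answer: 2@98,1@98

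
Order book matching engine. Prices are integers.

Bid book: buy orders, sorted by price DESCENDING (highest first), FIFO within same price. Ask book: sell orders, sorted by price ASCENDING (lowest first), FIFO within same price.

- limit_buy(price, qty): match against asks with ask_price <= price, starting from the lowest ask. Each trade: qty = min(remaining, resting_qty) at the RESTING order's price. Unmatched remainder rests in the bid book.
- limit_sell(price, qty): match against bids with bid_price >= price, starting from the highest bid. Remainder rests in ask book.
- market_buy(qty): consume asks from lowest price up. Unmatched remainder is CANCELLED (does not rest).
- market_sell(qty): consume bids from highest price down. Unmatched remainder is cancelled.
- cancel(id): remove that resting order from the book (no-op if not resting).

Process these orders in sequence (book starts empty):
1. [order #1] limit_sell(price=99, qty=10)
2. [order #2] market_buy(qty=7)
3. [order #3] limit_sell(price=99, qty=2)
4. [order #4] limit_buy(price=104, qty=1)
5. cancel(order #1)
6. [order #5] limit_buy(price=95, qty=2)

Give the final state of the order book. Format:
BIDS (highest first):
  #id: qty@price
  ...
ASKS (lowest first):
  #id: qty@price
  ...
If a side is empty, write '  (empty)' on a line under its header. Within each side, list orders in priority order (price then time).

After op 1 [order #1] limit_sell(price=99, qty=10): fills=none; bids=[-] asks=[#1:10@99]
After op 2 [order #2] market_buy(qty=7): fills=#2x#1:7@99; bids=[-] asks=[#1:3@99]
After op 3 [order #3] limit_sell(price=99, qty=2): fills=none; bids=[-] asks=[#1:3@99 #3:2@99]
After op 4 [order #4] limit_buy(price=104, qty=1): fills=#4x#1:1@99; bids=[-] asks=[#1:2@99 #3:2@99]
After op 5 cancel(order #1): fills=none; bids=[-] asks=[#3:2@99]
After op 6 [order #5] limit_buy(price=95, qty=2): fills=none; bids=[#5:2@95] asks=[#3:2@99]

Answer: BIDS (highest first):
  #5: 2@95
ASKS (lowest first):
  #3: 2@99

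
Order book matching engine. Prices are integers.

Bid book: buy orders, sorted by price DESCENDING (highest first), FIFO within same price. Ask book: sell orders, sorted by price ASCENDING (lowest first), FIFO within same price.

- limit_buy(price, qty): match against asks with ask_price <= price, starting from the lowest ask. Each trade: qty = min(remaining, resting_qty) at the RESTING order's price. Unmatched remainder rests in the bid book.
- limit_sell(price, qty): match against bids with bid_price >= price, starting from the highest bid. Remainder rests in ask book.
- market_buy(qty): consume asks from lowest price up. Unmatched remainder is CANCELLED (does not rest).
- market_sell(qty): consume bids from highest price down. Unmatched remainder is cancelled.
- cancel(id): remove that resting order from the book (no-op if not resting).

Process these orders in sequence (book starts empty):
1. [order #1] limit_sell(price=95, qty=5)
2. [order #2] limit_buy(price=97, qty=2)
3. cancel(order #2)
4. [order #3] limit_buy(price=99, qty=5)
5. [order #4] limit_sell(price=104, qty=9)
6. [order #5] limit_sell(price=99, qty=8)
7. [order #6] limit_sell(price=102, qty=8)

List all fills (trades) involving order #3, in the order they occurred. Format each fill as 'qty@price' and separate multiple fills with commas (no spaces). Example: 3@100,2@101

Answer: 3@95,2@99

Derivation:
After op 1 [order #1] limit_sell(price=95, qty=5): fills=none; bids=[-] asks=[#1:5@95]
After op 2 [order #2] limit_buy(price=97, qty=2): fills=#2x#1:2@95; bids=[-] asks=[#1:3@95]
After op 3 cancel(order #2): fills=none; bids=[-] asks=[#1:3@95]
After op 4 [order #3] limit_buy(price=99, qty=5): fills=#3x#1:3@95; bids=[#3:2@99] asks=[-]
After op 5 [order #4] limit_sell(price=104, qty=9): fills=none; bids=[#3:2@99] asks=[#4:9@104]
After op 6 [order #5] limit_sell(price=99, qty=8): fills=#3x#5:2@99; bids=[-] asks=[#5:6@99 #4:9@104]
After op 7 [order #6] limit_sell(price=102, qty=8): fills=none; bids=[-] asks=[#5:6@99 #6:8@102 #4:9@104]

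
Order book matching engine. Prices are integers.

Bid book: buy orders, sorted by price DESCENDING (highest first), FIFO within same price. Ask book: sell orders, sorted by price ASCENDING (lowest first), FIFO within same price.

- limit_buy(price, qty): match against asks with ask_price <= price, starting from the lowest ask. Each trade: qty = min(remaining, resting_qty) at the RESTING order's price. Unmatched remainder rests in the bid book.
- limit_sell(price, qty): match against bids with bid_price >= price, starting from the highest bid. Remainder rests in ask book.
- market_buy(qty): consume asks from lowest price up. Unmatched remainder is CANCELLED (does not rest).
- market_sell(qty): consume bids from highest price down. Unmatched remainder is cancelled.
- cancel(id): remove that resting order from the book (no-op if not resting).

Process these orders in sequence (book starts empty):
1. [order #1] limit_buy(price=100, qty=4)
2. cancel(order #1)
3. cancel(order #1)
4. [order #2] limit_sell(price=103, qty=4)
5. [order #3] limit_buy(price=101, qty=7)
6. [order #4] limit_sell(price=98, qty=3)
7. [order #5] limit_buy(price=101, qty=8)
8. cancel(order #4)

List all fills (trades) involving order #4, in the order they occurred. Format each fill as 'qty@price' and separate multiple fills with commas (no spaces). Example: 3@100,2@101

Answer: 3@101

Derivation:
After op 1 [order #1] limit_buy(price=100, qty=4): fills=none; bids=[#1:4@100] asks=[-]
After op 2 cancel(order #1): fills=none; bids=[-] asks=[-]
After op 3 cancel(order #1): fills=none; bids=[-] asks=[-]
After op 4 [order #2] limit_sell(price=103, qty=4): fills=none; bids=[-] asks=[#2:4@103]
After op 5 [order #3] limit_buy(price=101, qty=7): fills=none; bids=[#3:7@101] asks=[#2:4@103]
After op 6 [order #4] limit_sell(price=98, qty=3): fills=#3x#4:3@101; bids=[#3:4@101] asks=[#2:4@103]
After op 7 [order #5] limit_buy(price=101, qty=8): fills=none; bids=[#3:4@101 #5:8@101] asks=[#2:4@103]
After op 8 cancel(order #4): fills=none; bids=[#3:4@101 #5:8@101] asks=[#2:4@103]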